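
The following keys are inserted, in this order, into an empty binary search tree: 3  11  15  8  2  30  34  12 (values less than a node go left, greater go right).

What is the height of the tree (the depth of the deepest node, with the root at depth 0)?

3: root
11: right child of 3 (depth 1)
15: right child of 11 (depth 2)
8: left child of 11 (depth 2)
2: left child of 3 (depth 1)
30: right child of 15 (depth 3)
34: right child of 30 (depth 4)
12: left child of 15 (depth 3)

The deepest node is 34 at depth 4.

4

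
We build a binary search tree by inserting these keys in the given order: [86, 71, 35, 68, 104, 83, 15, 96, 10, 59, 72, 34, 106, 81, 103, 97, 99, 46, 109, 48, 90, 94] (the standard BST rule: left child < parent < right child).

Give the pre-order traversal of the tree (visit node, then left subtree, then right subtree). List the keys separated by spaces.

86: root
71: left child of 86 (depth 1)
35: left child of 71 (depth 2)
68: right child of 35 (depth 3)
104: right child of 86 (depth 1)
83: right child of 71 (depth 2)
15: left child of 35 (depth 3)
96: left child of 104 (depth 2)
10: left child of 15 (depth 4)
59: left child of 68 (depth 4)
72: left child of 83 (depth 3)
34: right child of 15 (depth 4)
106: right child of 104 (depth 2)
81: right child of 72 (depth 4)
103: right child of 96 (depth 3)
97: left child of 103 (depth 4)
99: right child of 97 (depth 5)
46: left child of 59 (depth 5)
109: right child of 106 (depth 3)
48: right child of 46 (depth 6)
90: left child of 96 (depth 3)
94: right child of 90 (depth 4)

86 71 35 15 10 34 68 59 46 48 83 72 81 104 96 90 94 103 97 99 106 109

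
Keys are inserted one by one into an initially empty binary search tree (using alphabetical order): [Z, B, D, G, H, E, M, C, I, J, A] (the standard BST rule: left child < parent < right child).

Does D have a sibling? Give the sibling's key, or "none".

Resulting structure (node: left, right):
  Z: L=B, R=–
  B: L=A, R=D
  D: L=C, R=G
  G: L=E, R=H
  H: L=–, R=M
  E: L=–, R=–
  M: L=I, R=–
  C: L=–, R=–
  I: L=–, R=J
  J: L=–, R=–
  A: L=–, R=–

D's parent is B; the other child of B is A.

A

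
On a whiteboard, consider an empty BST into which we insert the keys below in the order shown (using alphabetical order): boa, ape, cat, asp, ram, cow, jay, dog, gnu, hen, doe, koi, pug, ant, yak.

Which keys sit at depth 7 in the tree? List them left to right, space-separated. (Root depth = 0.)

hen

Insert boa: tree is empty, so boa becomes the root.
Insert ape: ape < boa → go left. Place as left child of boa.
Insert cat: cat > boa → go right. Place as right child of boa.
Insert asp: asp < boa → go left; asp > ape → go right. Place as right child of ape.
Insert ram: ram > boa → go right; ram > cat → go right. Place as right child of cat.
Insert cow: cow > boa → go right; cow > cat → go right; cow < ram → go left. Place as left child of ram.
Insert jay: jay > boa → go right; jay > cat → go right; jay < ram → go left; jay > cow → go right. Place as right child of cow.
Insert dog: dog > boa → go right; dog > cat → go right; dog < ram → go left; dog > cow → go right; dog < jay → go left. Place as left child of jay.
Insert gnu: gnu > boa → go right; gnu > cat → go right; gnu < ram → go left; gnu > cow → go right; gnu < jay → go left; gnu > dog → go right. Place as right child of dog.
Insert hen: hen > boa → go right; hen > cat → go right; hen < ram → go left; hen > cow → go right; hen < jay → go left; hen > dog → go right; hen > gnu → go right. Place as right child of gnu.
Insert doe: doe > boa → go right; doe > cat → go right; doe < ram → go left; doe > cow → go right; doe < jay → go left; doe < dog → go left. Place as left child of dog.
Insert koi: koi > boa → go right; koi > cat → go right; koi < ram → go left; koi > cow → go right; koi > jay → go right. Place as right child of jay.
Insert pug: pug > boa → go right; pug > cat → go right; pug < ram → go left; pug > cow → go right; pug > jay → go right; pug > koi → go right. Place as right child of koi.
Insert ant: ant < boa → go left; ant < ape → go left. Place as left child of ape.
Insert yak: yak > boa → go right; yak > cat → go right; yak > ram → go right. Place as right child of ram.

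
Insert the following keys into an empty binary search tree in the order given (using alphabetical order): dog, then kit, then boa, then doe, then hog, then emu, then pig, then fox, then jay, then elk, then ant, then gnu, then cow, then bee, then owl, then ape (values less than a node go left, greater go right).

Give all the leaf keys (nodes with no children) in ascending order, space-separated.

dog: root
kit: right child of dog (depth 1)
boa: left child of dog (depth 1)
doe: right child of boa (depth 2)
hog: left child of kit (depth 2)
emu: left child of hog (depth 3)
pig: right child of kit (depth 2)
fox: right child of emu (depth 4)
jay: right child of hog (depth 3)
elk: left child of emu (depth 4)
ant: left child of boa (depth 2)
gnu: right child of fox (depth 5)
cow: left child of doe (depth 3)
bee: right child of ant (depth 3)
owl: left child of pig (depth 3)
ape: left child of bee (depth 4)

ape cow elk gnu jay owl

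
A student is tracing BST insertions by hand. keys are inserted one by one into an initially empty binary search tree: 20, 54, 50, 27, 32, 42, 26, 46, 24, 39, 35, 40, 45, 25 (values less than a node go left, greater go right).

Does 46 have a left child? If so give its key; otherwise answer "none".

Resulting structure (node: left, right):
  20: L=–, R=54
  54: L=50, R=–
  50: L=27, R=–
  27: L=26, R=32
  32: L=–, R=42
  42: L=39, R=46
  26: L=24, R=–
  46: L=45, R=–
  24: L=–, R=25
  39: L=35, R=40
  35: L=–, R=–
  40: L=–, R=–
  45: L=–, R=–
  25: L=–, R=–

45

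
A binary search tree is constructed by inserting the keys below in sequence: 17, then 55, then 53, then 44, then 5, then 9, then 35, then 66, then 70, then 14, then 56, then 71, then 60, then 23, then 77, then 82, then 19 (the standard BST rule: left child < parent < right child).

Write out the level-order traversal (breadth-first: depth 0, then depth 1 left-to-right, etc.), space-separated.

17 5 55 9 53 66 14 44 56 70 35 60 71 23 77 19 82

Resulting structure (node: left, right):
  17: L=5, R=55
  55: L=53, R=66
  53: L=44, R=–
  44: L=35, R=–
  5: L=–, R=9
  9: L=–, R=14
  35: L=23, R=–
  66: L=56, R=70
  70: L=–, R=71
  14: L=–, R=–
  56: L=–, R=60
  71: L=–, R=77
  60: L=–, R=–
  23: L=19, R=–
  77: L=–, R=82
  82: L=–, R=–
  19: L=–, R=–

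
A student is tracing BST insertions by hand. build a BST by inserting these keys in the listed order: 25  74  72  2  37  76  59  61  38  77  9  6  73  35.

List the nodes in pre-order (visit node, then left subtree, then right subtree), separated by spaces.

25: root
74: right child of 25 (depth 1)
72: left child of 74 (depth 2)
2: left child of 25 (depth 1)
37: left child of 72 (depth 3)
76: right child of 74 (depth 2)
59: right child of 37 (depth 4)
61: right child of 59 (depth 5)
38: left child of 59 (depth 5)
77: right child of 76 (depth 3)
9: right child of 2 (depth 2)
6: left child of 9 (depth 3)
73: right child of 72 (depth 3)
35: left child of 37 (depth 4)

25 2 9 6 74 72 37 35 59 38 61 73 76 77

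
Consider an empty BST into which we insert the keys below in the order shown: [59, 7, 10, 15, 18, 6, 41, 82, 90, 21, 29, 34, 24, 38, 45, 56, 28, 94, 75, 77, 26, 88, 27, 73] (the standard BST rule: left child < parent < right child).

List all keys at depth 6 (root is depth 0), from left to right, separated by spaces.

59: root
7: left child of 59 (depth 1)
10: right child of 7 (depth 2)
15: right child of 10 (depth 3)
18: right child of 15 (depth 4)
6: left child of 7 (depth 2)
41: right child of 18 (depth 5)
82: right child of 59 (depth 1)
90: right child of 82 (depth 2)
21: left child of 41 (depth 6)
29: right child of 21 (depth 7)
34: right child of 29 (depth 8)
24: left child of 29 (depth 8)
38: right child of 34 (depth 9)
45: right child of 41 (depth 6)
56: right child of 45 (depth 7)
28: right child of 24 (depth 9)
94: right child of 90 (depth 3)
75: left child of 82 (depth 2)
77: right child of 75 (depth 3)
26: left child of 28 (depth 10)
88: left child of 90 (depth 3)
27: right child of 26 (depth 11)
73: left child of 75 (depth 3)

21 45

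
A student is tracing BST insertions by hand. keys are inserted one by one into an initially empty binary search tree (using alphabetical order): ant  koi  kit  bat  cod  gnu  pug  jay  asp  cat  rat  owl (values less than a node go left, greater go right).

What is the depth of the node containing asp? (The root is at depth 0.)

4

ant: root
koi: right child of ant (depth 1)
kit: left child of koi (depth 2)
bat: left child of kit (depth 3)
cod: right child of bat (depth 4)
gnu: right child of cod (depth 5)
pug: right child of koi (depth 2)
jay: right child of gnu (depth 6)
asp: left child of bat (depth 4)
cat: left child of cod (depth 5)
rat: right child of pug (depth 3)
owl: left child of pug (depth 3)

Path to asp: ant → koi → kit → bat → asp, which is 4 edges.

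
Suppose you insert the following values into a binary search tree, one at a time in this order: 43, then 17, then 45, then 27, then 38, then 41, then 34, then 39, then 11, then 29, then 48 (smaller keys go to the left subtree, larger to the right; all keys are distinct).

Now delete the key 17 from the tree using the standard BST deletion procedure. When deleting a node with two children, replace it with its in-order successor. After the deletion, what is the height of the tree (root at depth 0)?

4

43: root
17: left child of 43 (depth 1)
45: right child of 43 (depth 1)
27: right child of 17 (depth 2)
38: right child of 27 (depth 3)
41: right child of 38 (depth 4)
34: left child of 38 (depth 4)
39: left child of 41 (depth 5)
11: left child of 17 (depth 2)
29: left child of 34 (depth 5)
48: right child of 45 (depth 2)

Delete 17 (two children — replace with in-order successor).
After deletion, deepest node is 39 at depth 4.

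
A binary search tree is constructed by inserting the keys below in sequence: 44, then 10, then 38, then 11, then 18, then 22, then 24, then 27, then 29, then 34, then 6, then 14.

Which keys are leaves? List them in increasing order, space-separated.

Insert 44: tree is empty, so 44 becomes the root.
Insert 10: 10 < 44 → go left. Place as left child of 44.
Insert 38: 38 < 44 → go left; 38 > 10 → go right. Place as right child of 10.
Insert 11: 11 < 44 → go left; 11 > 10 → go right; 11 < 38 → go left. Place as left child of 38.
Insert 18: 18 < 44 → go left; 18 > 10 → go right; 18 < 38 → go left; 18 > 11 → go right. Place as right child of 11.
Insert 22: 22 < 44 → go left; 22 > 10 → go right; 22 < 38 → go left; 22 > 11 → go right; 22 > 18 → go right. Place as right child of 18.
Insert 24: 24 < 44 → go left; 24 > 10 → go right; 24 < 38 → go left; 24 > 11 → go right; 24 > 18 → go right; 24 > 22 → go right. Place as right child of 22.
Insert 27: 27 < 44 → go left; 27 > 10 → go right; 27 < 38 → go left; 27 > 11 → go right; 27 > 18 → go right; 27 > 22 → go right; 27 > 24 → go right. Place as right child of 24.
Insert 29: 29 < 44 → go left; 29 > 10 → go right; 29 < 38 → go left; 29 > 11 → go right; 29 > 18 → go right; 29 > 22 → go right; 29 > 24 → go right; 29 > 27 → go right. Place as right child of 27.
Insert 34: 34 < 44 → go left; 34 > 10 → go right; 34 < 38 → go left; 34 > 11 → go right; 34 > 18 → go right; 34 > 22 → go right; 34 > 24 → go right; 34 > 27 → go right; 34 > 29 → go right. Place as right child of 29.
Insert 6: 6 < 44 → go left; 6 < 10 → go left. Place as left child of 10.
Insert 14: 14 < 44 → go left; 14 > 10 → go right; 14 < 38 → go left; 14 > 11 → go right; 14 < 18 → go left. Place as left child of 18.

6 14 34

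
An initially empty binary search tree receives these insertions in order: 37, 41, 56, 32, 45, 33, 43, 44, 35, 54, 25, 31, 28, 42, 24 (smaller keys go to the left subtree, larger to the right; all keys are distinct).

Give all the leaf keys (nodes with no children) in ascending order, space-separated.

24 28 35 42 44 54

Insert 37: tree is empty, so 37 becomes the root.
Insert 41: 41 > 37 → go right. Place as right child of 37.
Insert 56: 56 > 37 → go right; 56 > 41 → go right. Place as right child of 41.
Insert 32: 32 < 37 → go left. Place as left child of 37.
Insert 45: 45 > 37 → go right; 45 > 41 → go right; 45 < 56 → go left. Place as left child of 56.
Insert 33: 33 < 37 → go left; 33 > 32 → go right. Place as right child of 32.
Insert 43: 43 > 37 → go right; 43 > 41 → go right; 43 < 56 → go left; 43 < 45 → go left. Place as left child of 45.
Insert 44: 44 > 37 → go right; 44 > 41 → go right; 44 < 56 → go left; 44 < 45 → go left; 44 > 43 → go right. Place as right child of 43.
Insert 35: 35 < 37 → go left; 35 > 32 → go right; 35 > 33 → go right. Place as right child of 33.
Insert 54: 54 > 37 → go right; 54 > 41 → go right; 54 < 56 → go left; 54 > 45 → go right. Place as right child of 45.
Insert 25: 25 < 37 → go left; 25 < 32 → go left. Place as left child of 32.
Insert 31: 31 < 37 → go left; 31 < 32 → go left; 31 > 25 → go right. Place as right child of 25.
Insert 28: 28 < 37 → go left; 28 < 32 → go left; 28 > 25 → go right; 28 < 31 → go left. Place as left child of 31.
Insert 42: 42 > 37 → go right; 42 > 41 → go right; 42 < 56 → go left; 42 < 45 → go left; 42 < 43 → go left. Place as left child of 43.
Insert 24: 24 < 37 → go left; 24 < 32 → go left; 24 < 25 → go left. Place as left child of 25.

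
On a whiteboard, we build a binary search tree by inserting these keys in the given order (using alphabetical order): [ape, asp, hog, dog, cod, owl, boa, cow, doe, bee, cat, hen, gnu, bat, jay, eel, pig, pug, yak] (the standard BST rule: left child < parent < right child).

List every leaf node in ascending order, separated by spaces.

bat cat doe eel jay yak

ape: root
asp: right child of ape (depth 1)
hog: right child of asp (depth 2)
dog: left child of hog (depth 3)
cod: left child of dog (depth 4)
owl: right child of hog (depth 3)
boa: left child of cod (depth 5)
cow: right child of cod (depth 5)
doe: right child of cow (depth 6)
bee: left child of boa (depth 6)
cat: right child of boa (depth 6)
hen: right child of dog (depth 4)
gnu: left child of hen (depth 5)
bat: left child of bee (depth 7)
jay: left child of owl (depth 4)
eel: left child of gnu (depth 6)
pig: right child of owl (depth 4)
pug: right child of pig (depth 5)
yak: right child of pug (depth 6)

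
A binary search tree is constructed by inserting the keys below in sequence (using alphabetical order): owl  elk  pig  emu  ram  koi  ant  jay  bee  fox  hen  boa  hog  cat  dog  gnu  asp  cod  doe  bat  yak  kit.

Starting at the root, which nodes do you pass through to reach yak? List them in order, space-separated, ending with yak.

owl: root
elk: left child of owl (depth 1)
pig: right child of owl (depth 1)
emu: right child of elk (depth 2)
ram: right child of pig (depth 2)
koi: right child of emu (depth 3)
ant: left child of elk (depth 2)
jay: left child of koi (depth 4)
bee: right child of ant (depth 3)
fox: left child of jay (depth 5)
hen: right child of fox (depth 6)
boa: right child of bee (depth 4)
hog: right child of hen (depth 7)
cat: right child of boa (depth 5)
dog: right child of cat (depth 6)
gnu: left child of hen (depth 7)
asp: left child of bee (depth 4)
cod: left child of dog (depth 7)
doe: right child of cod (depth 8)
bat: right child of asp (depth 5)
yak: right child of ram (depth 3)
kit: right child of jay (depth 5)

owl pig ram yak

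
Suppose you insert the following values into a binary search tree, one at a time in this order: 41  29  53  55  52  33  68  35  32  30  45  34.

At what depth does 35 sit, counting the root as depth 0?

3

Insert 41: tree is empty, so 41 becomes the root.
Insert 29: 29 < 41 → go left. Place as left child of 41.
Insert 53: 53 > 41 → go right. Place as right child of 41.
Insert 55: 55 > 41 → go right; 55 > 53 → go right. Place as right child of 53.
Insert 52: 52 > 41 → go right; 52 < 53 → go left. Place as left child of 53.
Insert 33: 33 < 41 → go left; 33 > 29 → go right. Place as right child of 29.
Insert 68: 68 > 41 → go right; 68 > 53 → go right; 68 > 55 → go right. Place as right child of 55.
Insert 35: 35 < 41 → go left; 35 > 29 → go right; 35 > 33 → go right. Place as right child of 33.
Insert 32: 32 < 41 → go left; 32 > 29 → go right; 32 < 33 → go left. Place as left child of 33.
Insert 30: 30 < 41 → go left; 30 > 29 → go right; 30 < 33 → go left; 30 < 32 → go left. Place as left child of 32.
Insert 45: 45 > 41 → go right; 45 < 53 → go left; 45 < 52 → go left. Place as left child of 52.
Insert 34: 34 < 41 → go left; 34 > 29 → go right; 34 > 33 → go right; 34 < 35 → go left. Place as left child of 35.

Path to 35: 41 → 29 → 33 → 35, which is 3 edges.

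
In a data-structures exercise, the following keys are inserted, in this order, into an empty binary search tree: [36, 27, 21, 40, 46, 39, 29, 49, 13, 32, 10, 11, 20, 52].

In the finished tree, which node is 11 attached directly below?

10

Resulting structure (node: left, right):
  36: L=27, R=40
  27: L=21, R=29
  21: L=13, R=–
  40: L=39, R=46
  46: L=–, R=49
  39: L=–, R=–
  29: L=–, R=32
  49: L=–, R=52
  13: L=10, R=20
  32: L=–, R=–
  10: L=–, R=11
  11: L=–, R=–
  20: L=–, R=–
  52: L=–, R=–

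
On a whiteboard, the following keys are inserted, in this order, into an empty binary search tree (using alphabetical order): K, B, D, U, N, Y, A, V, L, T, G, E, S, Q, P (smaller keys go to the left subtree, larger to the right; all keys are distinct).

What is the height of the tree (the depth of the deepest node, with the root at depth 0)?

Resulting structure (node: left, right):
  K: L=B, R=U
  B: L=A, R=D
  D: L=–, R=G
  U: L=N, R=Y
  N: L=L, R=T
  Y: L=V, R=–
  A: L=–, R=–
  V: L=–, R=–
  L: L=–, R=–
  T: L=S, R=–
  G: L=E, R=–
  E: L=–, R=–
  S: L=Q, R=–
  Q: L=P, R=–
  P: L=–, R=–

The deepest node is P at depth 6.

6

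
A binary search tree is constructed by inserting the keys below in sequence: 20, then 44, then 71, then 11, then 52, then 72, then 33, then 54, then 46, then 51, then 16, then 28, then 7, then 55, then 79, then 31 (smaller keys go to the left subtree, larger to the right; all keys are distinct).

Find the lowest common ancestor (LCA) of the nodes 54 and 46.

52

Insert 20: tree is empty, so 20 becomes the root.
Insert 44: 44 > 20 → go right. Place as right child of 20.
Insert 71: 71 > 20 → go right; 71 > 44 → go right. Place as right child of 44.
Insert 11: 11 < 20 → go left. Place as left child of 20.
Insert 52: 52 > 20 → go right; 52 > 44 → go right; 52 < 71 → go left. Place as left child of 71.
Insert 72: 72 > 20 → go right; 72 > 44 → go right; 72 > 71 → go right. Place as right child of 71.
Insert 33: 33 > 20 → go right; 33 < 44 → go left. Place as left child of 44.
Insert 54: 54 > 20 → go right; 54 > 44 → go right; 54 < 71 → go left; 54 > 52 → go right. Place as right child of 52.
Insert 46: 46 > 20 → go right; 46 > 44 → go right; 46 < 71 → go left; 46 < 52 → go left. Place as left child of 52.
Insert 51: 51 > 20 → go right; 51 > 44 → go right; 51 < 71 → go left; 51 < 52 → go left; 51 > 46 → go right. Place as right child of 46.
Insert 16: 16 < 20 → go left; 16 > 11 → go right. Place as right child of 11.
Insert 28: 28 > 20 → go right; 28 < 44 → go left; 28 < 33 → go left. Place as left child of 33.
Insert 7: 7 < 20 → go left; 7 < 11 → go left. Place as left child of 11.
Insert 55: 55 > 20 → go right; 55 > 44 → go right; 55 < 71 → go left; 55 > 52 → go right; 55 > 54 → go right. Place as right child of 54.
Insert 79: 79 > 20 → go right; 79 > 44 → go right; 79 > 71 → go right; 79 > 72 → go right. Place as right child of 72.
Insert 31: 31 > 20 → go right; 31 < 44 → go left; 31 < 33 → go left; 31 > 28 → go right. Place as right child of 28.

Path to 54: 20 → 44 → 71 → 52 → 54
Path to 46: 20 → 44 → 71 → 52 → 46
The paths share a prefix ending at 52, then split left and right.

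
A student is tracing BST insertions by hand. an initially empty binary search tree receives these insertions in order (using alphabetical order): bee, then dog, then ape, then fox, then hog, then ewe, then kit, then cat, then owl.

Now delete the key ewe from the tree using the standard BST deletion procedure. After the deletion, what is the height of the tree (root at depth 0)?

Insert bee: tree is empty, so bee becomes the root.
Insert dog: dog > bee → go right. Place as right child of bee.
Insert ape: ape < bee → go left. Place as left child of bee.
Insert fox: fox > bee → go right; fox > dog → go right. Place as right child of dog.
Insert hog: hog > bee → go right; hog > dog → go right; hog > fox → go right. Place as right child of fox.
Insert ewe: ewe > bee → go right; ewe > dog → go right; ewe < fox → go left. Place as left child of fox.
Insert kit: kit > bee → go right; kit > dog → go right; kit > fox → go right; kit > hog → go right. Place as right child of hog.
Insert cat: cat > bee → go right; cat < dog → go left. Place as left child of dog.
Insert owl: owl > bee → go right; owl > dog → go right; owl > fox → go right; owl > hog → go right; owl > kit → go right. Place as right child of kit.

Delete ewe (at most one child — splice it out).
After deletion, deepest node is owl at depth 5.

5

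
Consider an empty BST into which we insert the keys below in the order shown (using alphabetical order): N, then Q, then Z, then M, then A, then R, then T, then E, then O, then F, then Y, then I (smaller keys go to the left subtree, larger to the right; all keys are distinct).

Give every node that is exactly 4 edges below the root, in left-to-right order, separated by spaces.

F T

N: root
Q: right child of N (depth 1)
Z: right child of Q (depth 2)
M: left child of N (depth 1)
A: left child of M (depth 2)
R: left child of Z (depth 3)
T: right child of R (depth 4)
E: right child of A (depth 3)
O: left child of Q (depth 2)
F: right child of E (depth 4)
Y: right child of T (depth 5)
I: right child of F (depth 5)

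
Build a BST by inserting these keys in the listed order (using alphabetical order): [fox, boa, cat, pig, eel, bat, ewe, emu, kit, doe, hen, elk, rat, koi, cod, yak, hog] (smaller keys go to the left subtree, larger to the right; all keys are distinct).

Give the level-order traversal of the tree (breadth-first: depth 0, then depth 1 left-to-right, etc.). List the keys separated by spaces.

Insert fox: tree is empty, so fox becomes the root.
Insert boa: boa < fox → go left. Place as left child of fox.
Insert cat: cat < fox → go left; cat > boa → go right. Place as right child of boa.
Insert pig: pig > fox → go right. Place as right child of fox.
Insert eel: eel < fox → go left; eel > boa → go right; eel > cat → go right. Place as right child of cat.
Insert bat: bat < fox → go left; bat < boa → go left. Place as left child of boa.
Insert ewe: ewe < fox → go left; ewe > boa → go right; ewe > cat → go right; ewe > eel → go right. Place as right child of eel.
Insert emu: emu < fox → go left; emu > boa → go right; emu > cat → go right; emu > eel → go right; emu < ewe → go left. Place as left child of ewe.
Insert kit: kit > fox → go right; kit < pig → go left. Place as left child of pig.
Insert doe: doe < fox → go left; doe > boa → go right; doe > cat → go right; doe < eel → go left. Place as left child of eel.
Insert hen: hen > fox → go right; hen < pig → go left; hen < kit → go left. Place as left child of kit.
Insert elk: elk < fox → go left; elk > boa → go right; elk > cat → go right; elk > eel → go right; elk < ewe → go left; elk < emu → go left. Place as left child of emu.
Insert rat: rat > fox → go right; rat > pig → go right. Place as right child of pig.
Insert koi: koi > fox → go right; koi < pig → go left; koi > kit → go right. Place as right child of kit.
Insert cod: cod < fox → go left; cod > boa → go right; cod > cat → go right; cod < eel → go left; cod < doe → go left. Place as left child of doe.
Insert yak: yak > fox → go right; yak > pig → go right; yak > rat → go right. Place as right child of rat.
Insert hog: hog > fox → go right; hog < pig → go left; hog < kit → go left; hog > hen → go right. Place as right child of hen.

fox boa pig bat cat kit rat eel hen koi yak doe ewe hog cod emu elk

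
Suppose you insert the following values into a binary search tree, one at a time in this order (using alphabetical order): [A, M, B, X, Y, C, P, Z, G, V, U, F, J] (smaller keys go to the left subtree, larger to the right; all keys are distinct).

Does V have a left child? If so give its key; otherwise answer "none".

U

Insert A: tree is empty, so A becomes the root.
Insert M: M > A → go right. Place as right child of A.
Insert B: B > A → go right; B < M → go left. Place as left child of M.
Insert X: X > A → go right; X > M → go right. Place as right child of M.
Insert Y: Y > A → go right; Y > M → go right; Y > X → go right. Place as right child of X.
Insert C: C > A → go right; C < M → go left; C > B → go right. Place as right child of B.
Insert P: P > A → go right; P > M → go right; P < X → go left. Place as left child of X.
Insert Z: Z > A → go right; Z > M → go right; Z > X → go right; Z > Y → go right. Place as right child of Y.
Insert G: G > A → go right; G < M → go left; G > B → go right; G > C → go right. Place as right child of C.
Insert V: V > A → go right; V > M → go right; V < X → go left; V > P → go right. Place as right child of P.
Insert U: U > A → go right; U > M → go right; U < X → go left; U > P → go right; U < V → go left. Place as left child of V.
Insert F: F > A → go right; F < M → go left; F > B → go right; F > C → go right; F < G → go left. Place as left child of G.
Insert J: J > A → go right; J < M → go left; J > B → go right; J > C → go right; J > G → go right. Place as right child of G.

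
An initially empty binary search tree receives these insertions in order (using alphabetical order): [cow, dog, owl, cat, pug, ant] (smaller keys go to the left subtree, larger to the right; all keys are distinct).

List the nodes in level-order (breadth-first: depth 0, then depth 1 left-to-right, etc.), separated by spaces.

cow cat dog ant owl pug

cow: root
dog: right child of cow (depth 1)
owl: right child of dog (depth 2)
cat: left child of cow (depth 1)
pug: right child of owl (depth 3)
ant: left child of cat (depth 2)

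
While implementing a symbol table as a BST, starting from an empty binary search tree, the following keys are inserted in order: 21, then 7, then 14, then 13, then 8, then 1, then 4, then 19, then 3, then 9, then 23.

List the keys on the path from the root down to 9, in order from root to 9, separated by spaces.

21 7 14 13 8 9

Insert 21: tree is empty, so 21 becomes the root.
Insert 7: 7 < 21 → go left. Place as left child of 21.
Insert 14: 14 < 21 → go left; 14 > 7 → go right. Place as right child of 7.
Insert 13: 13 < 21 → go left; 13 > 7 → go right; 13 < 14 → go left. Place as left child of 14.
Insert 8: 8 < 21 → go left; 8 > 7 → go right; 8 < 14 → go left; 8 < 13 → go left. Place as left child of 13.
Insert 1: 1 < 21 → go left; 1 < 7 → go left. Place as left child of 7.
Insert 4: 4 < 21 → go left; 4 < 7 → go left; 4 > 1 → go right. Place as right child of 1.
Insert 19: 19 < 21 → go left; 19 > 7 → go right; 19 > 14 → go right. Place as right child of 14.
Insert 3: 3 < 21 → go left; 3 < 7 → go left; 3 > 1 → go right; 3 < 4 → go left. Place as left child of 4.
Insert 9: 9 < 21 → go left; 9 > 7 → go right; 9 < 14 → go left; 9 < 13 → go left; 9 > 8 → go right. Place as right child of 8.
Insert 23: 23 > 21 → go right. Place as right child of 21.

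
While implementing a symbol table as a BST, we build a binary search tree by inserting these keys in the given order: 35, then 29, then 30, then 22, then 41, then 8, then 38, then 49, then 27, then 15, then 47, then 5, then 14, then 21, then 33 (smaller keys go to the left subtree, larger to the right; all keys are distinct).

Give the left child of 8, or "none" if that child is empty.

5

Insert 35: tree is empty, so 35 becomes the root.
Insert 29: 29 < 35 → go left. Place as left child of 35.
Insert 30: 30 < 35 → go left; 30 > 29 → go right. Place as right child of 29.
Insert 22: 22 < 35 → go left; 22 < 29 → go left. Place as left child of 29.
Insert 41: 41 > 35 → go right. Place as right child of 35.
Insert 8: 8 < 35 → go left; 8 < 29 → go left; 8 < 22 → go left. Place as left child of 22.
Insert 38: 38 > 35 → go right; 38 < 41 → go left. Place as left child of 41.
Insert 49: 49 > 35 → go right; 49 > 41 → go right. Place as right child of 41.
Insert 27: 27 < 35 → go left; 27 < 29 → go left; 27 > 22 → go right. Place as right child of 22.
Insert 15: 15 < 35 → go left; 15 < 29 → go left; 15 < 22 → go left; 15 > 8 → go right. Place as right child of 8.
Insert 47: 47 > 35 → go right; 47 > 41 → go right; 47 < 49 → go left. Place as left child of 49.
Insert 5: 5 < 35 → go left; 5 < 29 → go left; 5 < 22 → go left; 5 < 8 → go left. Place as left child of 8.
Insert 14: 14 < 35 → go left; 14 < 29 → go left; 14 < 22 → go left; 14 > 8 → go right; 14 < 15 → go left. Place as left child of 15.
Insert 21: 21 < 35 → go left; 21 < 29 → go left; 21 < 22 → go left; 21 > 8 → go right; 21 > 15 → go right. Place as right child of 15.
Insert 33: 33 < 35 → go left; 33 > 29 → go right; 33 > 30 → go right. Place as right child of 30.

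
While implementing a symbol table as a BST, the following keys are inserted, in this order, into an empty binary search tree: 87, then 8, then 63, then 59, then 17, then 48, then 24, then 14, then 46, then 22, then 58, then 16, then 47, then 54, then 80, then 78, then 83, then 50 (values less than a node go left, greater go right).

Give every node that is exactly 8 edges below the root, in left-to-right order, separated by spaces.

47 50

87: root
8: left child of 87 (depth 1)
63: right child of 8 (depth 2)
59: left child of 63 (depth 3)
17: left child of 59 (depth 4)
48: right child of 17 (depth 5)
24: left child of 48 (depth 6)
14: left child of 17 (depth 5)
46: right child of 24 (depth 7)
22: left child of 24 (depth 7)
58: right child of 48 (depth 6)
16: right child of 14 (depth 6)
47: right child of 46 (depth 8)
54: left child of 58 (depth 7)
80: right child of 63 (depth 3)
78: left child of 80 (depth 4)
83: right child of 80 (depth 4)
50: left child of 54 (depth 8)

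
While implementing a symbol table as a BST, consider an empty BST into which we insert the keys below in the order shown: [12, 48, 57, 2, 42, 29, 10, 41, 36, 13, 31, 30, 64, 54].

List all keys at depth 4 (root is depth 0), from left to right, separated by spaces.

13 41

Insert 12: tree is empty, so 12 becomes the root.
Insert 48: 48 > 12 → go right. Place as right child of 12.
Insert 57: 57 > 12 → go right; 57 > 48 → go right. Place as right child of 48.
Insert 2: 2 < 12 → go left. Place as left child of 12.
Insert 42: 42 > 12 → go right; 42 < 48 → go left. Place as left child of 48.
Insert 29: 29 > 12 → go right; 29 < 48 → go left; 29 < 42 → go left. Place as left child of 42.
Insert 10: 10 < 12 → go left; 10 > 2 → go right. Place as right child of 2.
Insert 41: 41 > 12 → go right; 41 < 48 → go left; 41 < 42 → go left; 41 > 29 → go right. Place as right child of 29.
Insert 36: 36 > 12 → go right; 36 < 48 → go left; 36 < 42 → go left; 36 > 29 → go right; 36 < 41 → go left. Place as left child of 41.
Insert 13: 13 > 12 → go right; 13 < 48 → go left; 13 < 42 → go left; 13 < 29 → go left. Place as left child of 29.
Insert 31: 31 > 12 → go right; 31 < 48 → go left; 31 < 42 → go left; 31 > 29 → go right; 31 < 41 → go left; 31 < 36 → go left. Place as left child of 36.
Insert 30: 30 > 12 → go right; 30 < 48 → go left; 30 < 42 → go left; 30 > 29 → go right; 30 < 41 → go left; 30 < 36 → go left; 30 < 31 → go left. Place as left child of 31.
Insert 64: 64 > 12 → go right; 64 > 48 → go right; 64 > 57 → go right. Place as right child of 57.
Insert 54: 54 > 12 → go right; 54 > 48 → go right; 54 < 57 → go left. Place as left child of 57.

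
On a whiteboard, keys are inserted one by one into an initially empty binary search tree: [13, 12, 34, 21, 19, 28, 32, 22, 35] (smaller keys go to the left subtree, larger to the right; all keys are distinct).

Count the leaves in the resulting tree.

5

13: root
12: left child of 13 (depth 1)
34: right child of 13 (depth 1)
21: left child of 34 (depth 2)
19: left child of 21 (depth 3)
28: right child of 21 (depth 3)
32: right child of 28 (depth 4)
22: left child of 28 (depth 4)
35: right child of 34 (depth 2)

Leaves: 12, 19, 22, 32, 35 — 5 in total.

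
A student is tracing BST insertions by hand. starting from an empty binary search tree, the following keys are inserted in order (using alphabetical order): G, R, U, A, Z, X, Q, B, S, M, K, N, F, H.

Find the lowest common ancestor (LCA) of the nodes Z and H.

R

Insert G: tree is empty, so G becomes the root.
Insert R: R > G → go right. Place as right child of G.
Insert U: U > G → go right; U > R → go right. Place as right child of R.
Insert A: A < G → go left. Place as left child of G.
Insert Z: Z > G → go right; Z > R → go right; Z > U → go right. Place as right child of U.
Insert X: X > G → go right; X > R → go right; X > U → go right; X < Z → go left. Place as left child of Z.
Insert Q: Q > G → go right; Q < R → go left. Place as left child of R.
Insert B: B < G → go left; B > A → go right. Place as right child of A.
Insert S: S > G → go right; S > R → go right; S < U → go left. Place as left child of U.
Insert M: M > G → go right; M < R → go left; M < Q → go left. Place as left child of Q.
Insert K: K > G → go right; K < R → go left; K < Q → go left; K < M → go left. Place as left child of M.
Insert N: N > G → go right; N < R → go left; N < Q → go left; N > M → go right. Place as right child of M.
Insert F: F < G → go left; F > A → go right; F > B → go right. Place as right child of B.
Insert H: H > G → go right; H < R → go left; H < Q → go left; H < M → go left; H < K → go left. Place as left child of K.

Path to Z: G → R → U → Z
Path to H: G → R → Q → M → K → H
The paths share a prefix ending at R, then split left and right.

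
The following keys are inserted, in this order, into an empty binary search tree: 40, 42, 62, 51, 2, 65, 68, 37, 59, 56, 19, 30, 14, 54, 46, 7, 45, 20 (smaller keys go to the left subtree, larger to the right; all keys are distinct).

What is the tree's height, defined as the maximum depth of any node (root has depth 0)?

6

Insert 40: tree is empty, so 40 becomes the root.
Insert 42: 42 > 40 → go right. Place as right child of 40.
Insert 62: 62 > 40 → go right; 62 > 42 → go right. Place as right child of 42.
Insert 51: 51 > 40 → go right; 51 > 42 → go right; 51 < 62 → go left. Place as left child of 62.
Insert 2: 2 < 40 → go left. Place as left child of 40.
Insert 65: 65 > 40 → go right; 65 > 42 → go right; 65 > 62 → go right. Place as right child of 62.
Insert 68: 68 > 40 → go right; 68 > 42 → go right; 68 > 62 → go right; 68 > 65 → go right. Place as right child of 65.
Insert 37: 37 < 40 → go left; 37 > 2 → go right. Place as right child of 2.
Insert 59: 59 > 40 → go right; 59 > 42 → go right; 59 < 62 → go left; 59 > 51 → go right. Place as right child of 51.
Insert 56: 56 > 40 → go right; 56 > 42 → go right; 56 < 62 → go left; 56 > 51 → go right; 56 < 59 → go left. Place as left child of 59.
Insert 19: 19 < 40 → go left; 19 > 2 → go right; 19 < 37 → go left. Place as left child of 37.
Insert 30: 30 < 40 → go left; 30 > 2 → go right; 30 < 37 → go left; 30 > 19 → go right. Place as right child of 19.
Insert 14: 14 < 40 → go left; 14 > 2 → go right; 14 < 37 → go left; 14 < 19 → go left. Place as left child of 19.
Insert 54: 54 > 40 → go right; 54 > 42 → go right; 54 < 62 → go left; 54 > 51 → go right; 54 < 59 → go left; 54 < 56 → go left. Place as left child of 56.
Insert 46: 46 > 40 → go right; 46 > 42 → go right; 46 < 62 → go left; 46 < 51 → go left. Place as left child of 51.
Insert 7: 7 < 40 → go left; 7 > 2 → go right; 7 < 37 → go left; 7 < 19 → go left; 7 < 14 → go left. Place as left child of 14.
Insert 45: 45 > 40 → go right; 45 > 42 → go right; 45 < 62 → go left; 45 < 51 → go left; 45 < 46 → go left. Place as left child of 46.
Insert 20: 20 < 40 → go left; 20 > 2 → go right; 20 < 37 → go left; 20 > 19 → go right; 20 < 30 → go left. Place as left child of 30.

The deepest node is 54 at depth 6.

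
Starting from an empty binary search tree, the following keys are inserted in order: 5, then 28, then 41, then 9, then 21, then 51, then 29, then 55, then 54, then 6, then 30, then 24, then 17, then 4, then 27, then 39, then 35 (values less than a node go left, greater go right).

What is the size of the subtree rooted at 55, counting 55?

5: root
28: right child of 5 (depth 1)
41: right child of 28 (depth 2)
9: left child of 28 (depth 2)
21: right child of 9 (depth 3)
51: right child of 41 (depth 3)
29: left child of 41 (depth 3)
55: right child of 51 (depth 4)
54: left child of 55 (depth 5)
6: left child of 9 (depth 3)
30: right child of 29 (depth 4)
24: right child of 21 (depth 4)
17: left child of 21 (depth 4)
4: left child of 5 (depth 1)
27: right child of 24 (depth 5)
39: right child of 30 (depth 5)
35: left child of 39 (depth 6)

Subtree rooted at 55 contains: 55, 54 — 2 nodes.

2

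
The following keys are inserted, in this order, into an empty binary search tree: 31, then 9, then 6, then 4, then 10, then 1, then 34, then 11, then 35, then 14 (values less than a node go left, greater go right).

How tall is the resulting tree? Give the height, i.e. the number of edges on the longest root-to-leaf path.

31: root
9: left child of 31 (depth 1)
6: left child of 9 (depth 2)
4: left child of 6 (depth 3)
10: right child of 9 (depth 2)
1: left child of 4 (depth 4)
34: right child of 31 (depth 1)
11: right child of 10 (depth 3)
35: right child of 34 (depth 2)
14: right child of 11 (depth 4)

The deepest node is 1 at depth 4.

4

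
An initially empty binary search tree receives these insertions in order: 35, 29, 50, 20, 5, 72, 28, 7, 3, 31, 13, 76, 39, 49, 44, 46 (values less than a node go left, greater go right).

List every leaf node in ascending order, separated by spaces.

3 13 28 31 46 76

Insert 35: tree is empty, so 35 becomes the root.
Insert 29: 29 < 35 → go left. Place as left child of 35.
Insert 50: 50 > 35 → go right. Place as right child of 35.
Insert 20: 20 < 35 → go left; 20 < 29 → go left. Place as left child of 29.
Insert 5: 5 < 35 → go left; 5 < 29 → go left; 5 < 20 → go left. Place as left child of 20.
Insert 72: 72 > 35 → go right; 72 > 50 → go right. Place as right child of 50.
Insert 28: 28 < 35 → go left; 28 < 29 → go left; 28 > 20 → go right. Place as right child of 20.
Insert 7: 7 < 35 → go left; 7 < 29 → go left; 7 < 20 → go left; 7 > 5 → go right. Place as right child of 5.
Insert 3: 3 < 35 → go left; 3 < 29 → go left; 3 < 20 → go left; 3 < 5 → go left. Place as left child of 5.
Insert 31: 31 < 35 → go left; 31 > 29 → go right. Place as right child of 29.
Insert 13: 13 < 35 → go left; 13 < 29 → go left; 13 < 20 → go left; 13 > 5 → go right; 13 > 7 → go right. Place as right child of 7.
Insert 76: 76 > 35 → go right; 76 > 50 → go right; 76 > 72 → go right. Place as right child of 72.
Insert 39: 39 > 35 → go right; 39 < 50 → go left. Place as left child of 50.
Insert 49: 49 > 35 → go right; 49 < 50 → go left; 49 > 39 → go right. Place as right child of 39.
Insert 44: 44 > 35 → go right; 44 < 50 → go left; 44 > 39 → go right; 44 < 49 → go left. Place as left child of 49.
Insert 46: 46 > 35 → go right; 46 < 50 → go left; 46 > 39 → go right; 46 < 49 → go left; 46 > 44 → go right. Place as right child of 44.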